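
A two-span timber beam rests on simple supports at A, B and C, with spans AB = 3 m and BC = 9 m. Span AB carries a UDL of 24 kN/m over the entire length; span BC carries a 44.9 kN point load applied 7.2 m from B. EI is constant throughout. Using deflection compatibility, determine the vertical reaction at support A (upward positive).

Take M_B as the redundant. Released structure: two simple spans AB and BC with a hinge at B.
Rotations at B on the released spans (each span's end-slope, ×1/EI):
  span AB: UDL 24: wL³/(24EI) = 27/EI
  span BC: point load 44.9 at a = 7.2: Pab(L + b)/(6LEI) = 116.4/EI
  relative rotation θ_0 = (27 + 116.4)/EI = 143.4/EI
A unit hogging moment at B produces rotation L₁/(3EI) + L₂/(3EI) = 4/EI.
Slope continuity at B: θ_0 = M_B·4/EI, so M_B = 143.4/4 = 35.85 kN·m (hogging).
Span AB, ΣM about A with M_B applied at B: R_B^{AB}·3 = 108 + 35.85, so R_B^{AB} = 47.95 kN and R_A = 72 − 47.95 = 24.05 kN.

R_A = 24.05 kN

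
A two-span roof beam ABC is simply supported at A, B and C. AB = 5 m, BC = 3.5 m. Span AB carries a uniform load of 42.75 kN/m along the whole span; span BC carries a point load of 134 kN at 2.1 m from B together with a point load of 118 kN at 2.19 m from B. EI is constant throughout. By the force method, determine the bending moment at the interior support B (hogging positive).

Release continuity at B by inserting a hinge; the redundant is the internal moment M_B. The primary structure is two simply-supported spans AB and BC.
Rotations at B on the released spans (each span's end-slope, ×1/EI):
  span AB: UDL 42.75: wL³/(24EI) = 222.7/EI
  span BC: point load 134 at a = 2.1: Pab(L + b)/(6LEI) = 91.92/EI
  span BC: point load 118 at a = 2.19: Pab(L + b)/(6LEI) = 77.54/EI
  relative rotation θ_0 = (222.7 + 169.5)/EI = 392.1/EI
A unit hogging moment at B produces rotation L₁/(3EI) + L₂/(3EI) = 2.833/EI.
Compatibility: M_B·(L₁+L₂)/(3EI) = θ_0, giving M_B = 138.4 kN·m (hogging).

M_B = 138.4 kN·m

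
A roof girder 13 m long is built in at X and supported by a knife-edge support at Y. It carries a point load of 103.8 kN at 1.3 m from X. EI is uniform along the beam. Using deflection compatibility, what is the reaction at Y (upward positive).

Release the roller at Y. Primary structure: cantilever fixed at X.
Deflection at Y on the released cantilever, summing each load's contribution:
  point load 103.8 at a = 1.3: Pa²(3L − a)/(6EI) = 1102/EI
Tip deflection under a unit load at Y: L³/(3EI) = 732.3/EI.
Compatibility at Y: δ_0 − R_Y·δ_{YY} = 0, so R_Y = 1102/732.3 = 1.505 kN.

R_Y = 1.505 kN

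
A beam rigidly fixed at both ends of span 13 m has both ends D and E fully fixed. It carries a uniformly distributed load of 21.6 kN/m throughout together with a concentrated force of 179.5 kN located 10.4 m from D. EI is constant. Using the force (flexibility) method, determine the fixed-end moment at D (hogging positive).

M_D = 378.9 kN·m

Take the two fixed-end moments M_D, M_E as redundants; the released structure is the simple span DE.
Simple-span end rotations at D and E under the given loads:
  at D: UDL 21.6: wL³/(24EI) = 1977/EI
  at E: UDL 21.6: wL³/(24EI) = 1977/EI
  at D: point load 179.5 at a = 10.4: Pab(L + b)/(6LEI) = 970.7/EI
  at E: point load 179.5 at a = 10.4: Pab(L + a)/(6LEI) = 1456/EI
  θ_D0 = 2948/EI,  θ_E0 = 3433/EI
Flexibility coefficients: a unit moment at one end gives L/(3EI) there and L/(6EI) at the far end, so f₁₁ = f₂₂ = 4.333/EI and f₁₂ = f₂₁ = 2.167/EI.
Compatibility — zero rotation at each built-in end:
  4.333 M_D + 2.167 M_E = 2948
  2.167 M_D + 4.333 M_E = 3433
Solving the pair gives M_D = 378.9 kN·m and M_E = 602.9 kN·m (hogging).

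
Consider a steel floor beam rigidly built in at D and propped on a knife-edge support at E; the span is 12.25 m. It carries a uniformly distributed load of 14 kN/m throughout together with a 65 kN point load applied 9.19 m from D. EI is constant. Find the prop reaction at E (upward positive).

R_E = 105.5 kN

Release the roller at E. Primary structure: cantilever fixed at D.
Primary-structure tip deflection at E by superposition:
  UDL 14: wL⁴/(8EI) = 39408/EI
  point load 65 at a = 9.19: Pa²(3L − a)/(6EI) = 25216/EI
  δ_0 = 64624/EI
Flexibility coefficient — unit upward force at E: δ_{EE} = L³/(3EI) = 612.8/EI.
The prop prevents deflection at E: R_E = δ_0/δ_{EE} = 64624/612.8 = 105.5 kN.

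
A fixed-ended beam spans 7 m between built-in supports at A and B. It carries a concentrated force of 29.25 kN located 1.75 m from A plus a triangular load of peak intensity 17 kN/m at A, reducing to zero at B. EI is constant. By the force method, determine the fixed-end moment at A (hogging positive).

M_A = 70.44 kN·m

Release both end moments; the primary structure is a simply-supported span AB with redundants M_A and M_B.
End rotations of the released simple span under the applied load (×1/EI):
  at A: point load 29.25 at a = 1.75: Pab(L + b)/(6LEI) = 78.38/EI
  at B: point load 29.25 at a = 1.75: Pab(L + a)/(6LEI) = 55.99/EI
  at A: triangular load, peak 17: w₀L³/(45EI) = 129.6/EI
  at B: triangular load, peak 17: 7w₀L³/(360EI) = 113.4/EI
  θ_A0 = 208/EI,  θ_B0 = 169.4/EI
Flexibility coefficients: a unit moment at one end gives L/(3EI) there and L/(6EI) at the far end, so f₁₁ = f₂₂ = 2.333/EI and f₁₂ = f₂₁ = 1.167/EI.
Compatibility — zero rotation at each built-in end:
  2.333 M_A + 1.167 M_B = 208
  1.167 M_A + 2.333 M_B = 169.4
Solving the pair gives M_A = 70.44 kN·m and M_B = 37.36 kN·m (hogging).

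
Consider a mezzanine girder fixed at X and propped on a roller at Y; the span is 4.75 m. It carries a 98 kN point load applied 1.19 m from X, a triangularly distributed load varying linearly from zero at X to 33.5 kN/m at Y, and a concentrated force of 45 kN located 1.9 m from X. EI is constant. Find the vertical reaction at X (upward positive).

R_X = 161 kN

Remove the prop at Y; the released (primary) structure is a cantilever built in at X.
Free-end deflection of the primary structure under the applied loading (downward +):
  point load 98 at a = 1.19: Pa²(3L − a)/(6EI) = 302.1/EI
  triangular load, peak 33.5 at the free end: 11w₀L⁴/(120EI) = 1563/EI
  point load 45 at a = 1.9: Pa²(3L − a)/(6EI) = 334.4/EI
  δ_0 = 2200/EI
Tip deflection under a unit load at Y: L³/(3EI) = 35.72/EI.
Compatibility at Y: δ_0 − R_Y·δ_{YY} = 0, so R_Y = 2200/35.72 = 61.58 kN.
Vertical equilibrium: R_X = ΣP − R_Y = 222.6 − 61.58 = 161 kN.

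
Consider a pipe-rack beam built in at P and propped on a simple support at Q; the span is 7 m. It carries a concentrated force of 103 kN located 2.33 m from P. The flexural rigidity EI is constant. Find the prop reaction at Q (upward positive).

Release the roller at Q. Primary structure: cantilever fixed at P.
Deflection at Q on the released cantilever, summing each load's contribution:
  point load 103 at a = 2.33: Pa²(3L − a)/(6EI) = 1740/EI
Tip deflection under a unit load at Q: L³/(3EI) = 114.3/EI.
The prop prevents deflection at Q: R_Q = δ_0/δ_{QQ} = 1740/114.3 = 15.22 kN.

R_Q = 15.22 kN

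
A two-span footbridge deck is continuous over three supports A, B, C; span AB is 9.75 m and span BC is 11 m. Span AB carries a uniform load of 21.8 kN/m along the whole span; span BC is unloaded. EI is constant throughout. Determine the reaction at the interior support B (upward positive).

R_B = 129.8 kN

Insert a hinge at B; M_B is the redundant, and each span becomes simply supported.
End slopes at the hinge B, treating each span as simply supported:
  span AB: UDL 21.8: wL³/(24EI) = 841.9/EI
  relative rotation θ_0 = (841.9 + 0)/EI = 841.9/EI
A unit hogging moment at B produces rotation L₁/(3EI) + L₂/(3EI) = 6.917/EI.
Compatibility: M_B·(L₁+L₂)/(3EI) = θ_0, giving M_B = 121.7 kN·m (hogging).
Span AB, ΣM about A with M_B applied at B: R_B^{AB}·9.75 = 1036 + 121.7, so R_B^{AB} = 118.8 kN and R_A = 212.6 − 118.8 = 93.79 kN.
Span BC, ΣM about C: R_B^{BC}·11 = 0 + 121.7, so R_B^{BC} = 11.07 kN and R_C = 0 − 11.07 = -11.07 kN.
R_B = 118.8 + 11.07 = 129.8 kN.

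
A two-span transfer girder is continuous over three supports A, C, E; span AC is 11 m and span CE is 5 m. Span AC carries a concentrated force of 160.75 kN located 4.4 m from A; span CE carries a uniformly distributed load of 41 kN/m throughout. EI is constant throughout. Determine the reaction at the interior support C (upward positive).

Release continuity at C by inserting a hinge; the redundant is the internal moment M_C. The primary structure is two simply-supported spans AC and CE.
Discontinuity in slope at C on the released structure — sum the simple-span end rotations:
  span AC: point load 160.75 at a = 4.4: Pab(L + a)/(6LEI) = 1089/EI
  span CE: UDL 41: wL³/(24EI) = 213.5/EI
  relative rotation θ_0 = (1089 + 213.5)/EI = 1303/EI
A unit hogging moment at C produces rotation L₁/(3EI) + L₂/(3EI) = 5.333/EI.
Compatibility: M_C·(L₁+L₂)/(3EI) = θ_0, giving M_C = 244.3 kN·m (hogging).
Span AC, ΣM about A with M_C applied at C: R_C^{AC}·11 = 707.3 + 244.3, so R_C^{AC} = 86.51 kN and R_A = 160.8 − 86.51 = 74.24 kN.
Span CE, ΣM about E: R_C^{CE}·5 = 512.5 + 244.3, so R_C^{CE} = 151.4 kN and R_E = 205 − 151.4 = 53.65 kN.
R_C = 86.51 + 151.4 = 237.9 kN.

R_C = 237.9 kN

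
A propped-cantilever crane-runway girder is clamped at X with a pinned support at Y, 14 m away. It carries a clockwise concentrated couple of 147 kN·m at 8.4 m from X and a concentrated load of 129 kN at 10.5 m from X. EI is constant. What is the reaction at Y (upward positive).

R_Y = 94.86 kN

Release the roller at Y. Primary structure: cantilever fixed at X.
Primary-structure tip deflection at Y by superposition:
  clockwise couple 147 at a = 8.4: M₀a(2L − a)/(2EI) = 12101/EI
  point load 129 at a = 10.5: Pa²(3L − a)/(6EI) = 74667/EI
  δ_0 = 86768/EI
Flexibility coefficient — unit upward force at Y: δ_{YY} = L³/(3EI) = 914.7/EI.
Compatibility at Y: δ_0 − R_Y·δ_{YY} = 0, so R_Y = 86768/914.7 = 94.86 kN.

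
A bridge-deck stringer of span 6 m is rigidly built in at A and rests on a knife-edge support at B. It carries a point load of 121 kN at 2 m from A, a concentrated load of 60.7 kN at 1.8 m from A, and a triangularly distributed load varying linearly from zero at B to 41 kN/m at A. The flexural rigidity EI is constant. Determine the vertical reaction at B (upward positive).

Take the reaction at B as the redundant and release it; the primary structure is a cantilever fixed at A.
Deflection at B on the released cantilever, summing each load's contribution:
  point load 121 at a = 2: Pa²(3L − a)/(6EI) = 1291/EI
  point load 60.7 at a = 1.8: Pa²(3L − a)/(6EI) = 531/EI
  triangular load, peak 41 at the fixed end: w₀L⁴/(30EI) = 1771/EI
  δ_0 = 3593/EI
Flexibility coefficient — unit upward force at B: δ_{BB} = L³/(3EI) = 72/EI.
The prop prevents deflection at B: R_B = δ_0/δ_{BB} = 3593/72 = 49.9 kN.

R_B = 49.9 kN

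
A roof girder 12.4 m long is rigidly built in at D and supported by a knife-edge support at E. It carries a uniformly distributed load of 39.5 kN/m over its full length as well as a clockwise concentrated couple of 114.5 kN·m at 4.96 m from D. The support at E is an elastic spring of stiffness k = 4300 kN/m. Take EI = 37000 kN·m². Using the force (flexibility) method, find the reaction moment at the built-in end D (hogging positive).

Take the reaction at E as the redundant and release it; the primary structure is a cantilever fixed at D.
Primary-structure tip deflection at E by superposition:
  UDL 39.5: wL⁴/(8EI) = 116733/EI
  clockwise couple 114.5 at a = 4.96: M₀a(2L − a)/(2EI) = 5634/EI
  δ_0 = 122367/EI
Tip deflection under a unit load at E: L³/(3EI) = 635.5/EI.
With EI = 37000 kN·m²: δ_0 = 3.3072 m and δ_{EE} = 0.017177 m/kN.
Compatibility — the spring shortens by R_E/k under the reaction it provides: δ_0 − R_E·δ_{EE} = R_E/k. With 1/k = 0.000233 m/kN, R_E = δ_0 / (δ_{EE} + 1/k) = 3.3072 / (0.017177 + 0.000233) = 190 kN.
Moment equilibrium about D: M_D = Σ(load moments about D) − R_E·L = 3151 − 190×12.4 = 795.7 kN·m.

M_D = 795.7 kN·m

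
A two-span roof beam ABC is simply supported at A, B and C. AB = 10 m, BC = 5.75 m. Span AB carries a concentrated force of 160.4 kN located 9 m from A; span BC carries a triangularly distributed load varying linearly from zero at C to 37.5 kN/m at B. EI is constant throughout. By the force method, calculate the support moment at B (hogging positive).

Insert a hinge at B; M_B is the redundant, and each span becomes simply supported.
Rotations at B on the released spans (each span's end-slope, ×1/EI):
  span AB: point load 160.4 at a = 9: Pab(L + a)/(6LEI) = 457.1/EI
  span BC: triangular load, peak 37.5: w₀L³/(45EI) = 158.4/EI
  relative rotation θ_0 = (457.1 + 158.4)/EI = 615.6/EI
A unit hogging moment at B produces rotation L₁/(3EI) + L₂/(3EI) = 5.25/EI.
Compatibility: M_B·(L₁+L₂)/(3EI) = θ_0, giving M_B = 117.3 kN·m (hogging).

M_B = 117.3 kN·m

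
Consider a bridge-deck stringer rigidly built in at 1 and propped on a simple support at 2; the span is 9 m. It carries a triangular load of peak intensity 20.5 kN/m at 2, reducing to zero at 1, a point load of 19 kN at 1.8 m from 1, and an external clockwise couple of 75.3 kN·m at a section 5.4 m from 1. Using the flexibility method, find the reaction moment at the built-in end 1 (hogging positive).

Remove the prop at 2; the released (primary) structure is a cantilever built in at 1.
Deflection at 2 on the released cantilever, summing each load's contribution:
  triangular load, peak 20.5 at the free end: 11w₀L⁴/(120EI) = 12329/EI
  point load 19 at a = 1.8: Pa²(3L − a)/(6EI) = 258.6/EI
  clockwise couple 75.3 at a = 5.4: M₀a(2L − a)/(2EI) = 2562/EI
  δ_0 = 15149/EI
Tip deflection under a unit load at 2: L³/(3EI) = 243/EI.
Compatibility at 2: δ_0 − R_2·δ_{22} = 0, so R_2 = 15149/243 = 62.34 kN.
Moment equilibrium about 1: M_1 = Σ(load moments about 1) − R_2·L = 663 − 62.34×9 = 101.9 kN·m.

M_1 = 101.9 kN·m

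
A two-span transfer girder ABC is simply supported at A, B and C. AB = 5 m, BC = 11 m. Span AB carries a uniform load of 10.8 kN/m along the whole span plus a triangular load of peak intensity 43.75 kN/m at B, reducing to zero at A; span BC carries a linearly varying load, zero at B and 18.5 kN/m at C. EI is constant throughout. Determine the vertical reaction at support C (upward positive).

Release continuity at B by inserting a hinge; the redundant is the internal moment M_B. The primary structure is two simply-supported spans AB and BC.
End slopes at the hinge B, treating each span as simply supported:
  span AB: UDL 10.8: wL³/(24EI) = 56.25/EI
  span AB: triangular load, peak 43.75: w₀L³/(45EI) = 121.5/EI
  span BC: triangular load, peak 18.5: 7w₀L³/(360EI) = 478.8/EI
  relative rotation θ_0 = (177.8 + 478.8)/EI = 656.6/EI
A unit hogging moment at B produces rotation L₁/(3EI) + L₂/(3EI) = 5.333/EI.
Compatibility: M_B·(L₁+L₂)/(3EI) = θ_0, giving M_B = 123.1 kN·m (hogging).
Span BC, ΣM about C: R_B^{BC}·11 = 373.1 + 123.1, so R_B^{BC} = 45.11 kN and R_C = 101.8 − 45.11 = 56.64 kN.

R_C = 56.64 kN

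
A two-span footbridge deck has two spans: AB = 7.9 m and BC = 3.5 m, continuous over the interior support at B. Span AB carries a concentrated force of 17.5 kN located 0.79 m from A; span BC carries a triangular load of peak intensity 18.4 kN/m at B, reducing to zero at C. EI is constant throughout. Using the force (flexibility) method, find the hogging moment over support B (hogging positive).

Insert a hinge at B; M_B is the redundant, and each span becomes simply supported.
Rotations at B on the released spans (each span's end-slope, ×1/EI):
  span AB: point load 17.5 at a = 0.79: Pab(L + a)/(6LEI) = 18.02/EI
  span BC: triangular load, peak 18.4: w₀L³/(45EI) = 17.53/EI
  relative rotation θ_0 = (18.02 + 17.53)/EI = 35.55/EI
A unit hogging moment at B produces rotation L₁/(3EI) + L₂/(3EI) = 3.8/EI.
Compatibility: M_B·(L₁+L₂)/(3EI) = θ_0, giving M_B = 9.356 kN·m (hogging).

M_B = 9.356 kN·m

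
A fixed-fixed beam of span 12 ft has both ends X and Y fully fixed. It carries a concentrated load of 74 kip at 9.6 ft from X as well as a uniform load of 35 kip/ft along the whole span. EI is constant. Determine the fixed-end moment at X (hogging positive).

M_X = 448.4 kip·ft

Release both end moments; the primary structure is a simply-supported span XY with redundants M_X and M_Y.
On the primary (simply-supported) span, the end slopes from the loading are:
  at X: point load 74 at a = 9.6: Pab(L + b)/(6LEI) = 341/EI
  at Y: point load 74 at a = 9.6: Pab(L + a)/(6LEI) = 511.5/EI
  at X: UDL 35: wL³/(24EI) = 2520/EI
  at Y: UDL 35: wL³/(24EI) = 2520/EI
  θ_X0 = 2861/EI,  θ_Y0 = 3031/EI
Flexibility coefficients: a unit moment at one end gives L/(3EI) there and L/(6EI) at the far end, so f₁₁ = f₂₂ = 4/EI and f₁₂ = f₂₁ = 2/EI.
Compatibility — zero rotation at each built-in end:
  4 M_X + 2 M_Y = 2861
  2 M_X + 4 M_Y = 3031
Solving the pair gives M_X = 448.4 kip·ft and M_Y = 533.7 kip·ft (hogging).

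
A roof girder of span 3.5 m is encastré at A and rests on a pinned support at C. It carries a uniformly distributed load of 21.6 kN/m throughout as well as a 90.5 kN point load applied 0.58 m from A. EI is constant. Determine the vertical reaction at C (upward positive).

R_C = 31.87 kN

Remove the prop at C; the released (primary) structure is a cantilever built in at A.
Deflection at C on the released cantilever, summing each load's contribution:
  UDL 21.6: wL⁴/(8EI) = 405.2/EI
  point load 90.5 at a = 0.58: Pa²(3L − a)/(6EI) = 50.33/EI
  δ_0 = 455.5/EI
Tip deflection under a unit load at C: L³/(3EI) = 14.29/EI.
The prop prevents deflection at C: R_C = δ_0/δ_{CC} = 455.5/14.29 = 31.87 kN.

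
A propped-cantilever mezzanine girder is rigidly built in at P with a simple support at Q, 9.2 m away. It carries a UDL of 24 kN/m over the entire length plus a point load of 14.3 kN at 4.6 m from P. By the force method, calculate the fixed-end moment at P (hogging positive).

Take the reaction at Q as the redundant and release it; the primary structure is a cantilever fixed at P.
Downward deflection at the released point Q due to the loads:
  UDL 24: wL⁴/(8EI) = 21492/EI
  point load 14.3 at a = 4.6: Pa²(3L − a)/(6EI) = 1160/EI
  δ_0 = 22652/EI
Flexibility coefficient — unit upward force at Q: δ_{QQ} = L³/(3EI) = 259.6/EI.
The prop prevents deflection at Q: R_Q = δ_0/δ_{QQ} = 22652/259.6 = 87.27 kN.
Moment equilibrium about P: M_P = Σ(load moments about P) − R_Q·L = 1081 − 87.27×9.2 = 278.6 kN·m.

M_P = 278.6 kN·m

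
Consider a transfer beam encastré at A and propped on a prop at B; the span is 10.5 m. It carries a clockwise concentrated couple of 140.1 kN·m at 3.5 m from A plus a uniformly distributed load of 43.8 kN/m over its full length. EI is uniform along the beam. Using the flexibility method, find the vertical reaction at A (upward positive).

Release the roller at B. Primary structure: cantilever fixed at A.
Free-end deflection of the primary structure under the applied loading (downward +):
  clockwise couple 140.1 at a = 3.5: M₀a(2L − a)/(2EI) = 4291/EI
  UDL 43.8: wL⁴/(8EI) = 66549/EI
  δ_0 = 70840/EI
Tip deflection under a unit load at B: L³/(3EI) = 385.9/EI.
Compatibility at B: δ_0 − R_B·δ_{BB} = 0, so R_B = 70840/385.9 = 183.6 kN.
Vertical equilibrium: R_A = ΣP − R_B = 459.9 − 183.6 = 276.3 kN.

R_A = 276.3 kN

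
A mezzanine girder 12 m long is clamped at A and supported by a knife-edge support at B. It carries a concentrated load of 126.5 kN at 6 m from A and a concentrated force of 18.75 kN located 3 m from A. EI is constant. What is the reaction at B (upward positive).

R_B = 41.14 kN

Release the roller at B. Primary structure: cantilever fixed at A.
Downward deflection at the released point B due to the loads:
  point load 126.5 at a = 6: Pa²(3L − a)/(6EI) = 22770/EI
  point load 18.75 at a = 3: Pa²(3L − a)/(6EI) = 928.1/EI
  δ_0 = 23698/EI
Flexibility coefficient — unit upward force at B: δ_{BB} = L³/(3EI) = 576/EI.
The prop prevents deflection at B: R_B = δ_0/δ_{BB} = 23698/576 = 41.14 kN.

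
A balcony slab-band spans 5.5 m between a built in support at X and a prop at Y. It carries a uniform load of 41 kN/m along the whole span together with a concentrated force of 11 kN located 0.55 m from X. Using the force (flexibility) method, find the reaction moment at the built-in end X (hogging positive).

Remove the prop at Y; the released (primary) structure is a cantilever built in at X.
Free-end deflection of the primary structure under the applied loading (downward +):
  UDL 41: wL⁴/(8EI) = 4690/EI
  point load 11 at a = 0.55: Pa²(3L − a)/(6EI) = 8.846/EI
  δ_0 = 4699/EI
Tip deflection under a unit load at Y: L³/(3EI) = 55.46/EI.
The prop prevents deflection at Y: R_Y = δ_0/δ_{YY} = 4699/55.46 = 84.72 kN.
Moment equilibrium about X: M_X = Σ(load moments about X) − R_Y·L = 626.2 − 84.72×5.5 = 160.2 kN·m.

M_X = 160.2 kN·m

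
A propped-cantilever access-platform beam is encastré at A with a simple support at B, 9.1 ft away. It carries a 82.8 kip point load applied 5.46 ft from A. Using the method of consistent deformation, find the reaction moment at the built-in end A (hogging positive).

M_A = 126.6 kip·ft

Release the roller at B. Primary structure: cantilever fixed at A.
Free-end deflection of the primary structure under the applied loading (downward +):
  point load 82.8 at a = 5.46: Pa²(3L − a)/(6EI) = 8985/EI
Flexibility coefficient — unit upward force at B: δ_{BB} = L³/(3EI) = 251.2/EI.
Compatibility at B: δ_0 − R_B·δ_{BB} = 0, so R_B = 8985/251.2 = 35.77 kip.
Moment equilibrium about A: M_A = Σ(load moments about A) − R_B·L = 452.1 − 35.77×9.1 = 126.6 kip·ft.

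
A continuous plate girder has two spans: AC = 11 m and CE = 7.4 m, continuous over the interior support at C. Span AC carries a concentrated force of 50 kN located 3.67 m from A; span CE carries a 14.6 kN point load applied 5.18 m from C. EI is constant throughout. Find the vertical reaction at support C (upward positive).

Take M_C as the redundant. Released structure: two simple spans AC and CE with a hinge at C.
Discontinuity in slope at C on the released structure — sum the simple-span end rotations:
  span AC: point load 50 at a = 3.67: Pab(L + a)/(6LEI) = 299/EI
  span CE: point load 14.6 at a = 5.18: Pab(L + b)/(6LEI) = 36.38/EI
  relative rotation θ_0 = (299 + 36.38)/EI = 335.3/EI
A unit hogging moment at C produces rotation L₁/(3EI) + L₂/(3EI) = 6.133/EI.
Slope continuity at C: θ_0 = M_C·6.133/EI, so M_C = 335.3/6.133 = 54.68 kN·m (hogging).
Span AC, ΣM about A with M_C applied at C: R_C^{AC}·11 = 183.5 + 54.68, so R_C^{AC} = 21.65 kN and R_A = 50 − 21.65 = 28.35 kN.
Span CE, ΣM about E: R_C^{CE}·7.4 = 32.41 + 54.68, so R_C^{CE} = 11.77 kN and R_E = 14.6 − 11.77 = 2.831 kN.
R_C = 21.65 + 11.77 = 33.42 kN.

R_C = 33.42 kN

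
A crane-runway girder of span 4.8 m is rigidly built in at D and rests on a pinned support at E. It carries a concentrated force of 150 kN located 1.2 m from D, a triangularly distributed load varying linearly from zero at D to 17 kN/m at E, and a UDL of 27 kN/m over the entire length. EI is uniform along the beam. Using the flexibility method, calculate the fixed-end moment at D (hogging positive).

Remove the prop at E; the released (primary) structure is a cantilever built in at D.
Downward deflection at the released point E due to the loads:
  point load 150 at a = 1.2: Pa²(3L − a)/(6EI) = 475.2/EI
  triangular load, peak 17 at the free end: 11w₀L⁴/(120EI) = 827.2/EI
  UDL 27: wL⁴/(8EI) = 1792/EI
  δ_0 = 3094/EI
Flexibility coefficient — unit upward force at E: δ_{EE} = L³/(3EI) = 36.86/EI.
Compatibility at E: δ_0 − R_E·δ_{EE} = 0, so R_E = 3094/36.86 = 83.93 kN.
Moment equilibrium about D: M_D = Σ(load moments about D) − R_E·L = 621.6 − 83.93×4.8 = 218.7 kN·m.

M_D = 218.7 kN·m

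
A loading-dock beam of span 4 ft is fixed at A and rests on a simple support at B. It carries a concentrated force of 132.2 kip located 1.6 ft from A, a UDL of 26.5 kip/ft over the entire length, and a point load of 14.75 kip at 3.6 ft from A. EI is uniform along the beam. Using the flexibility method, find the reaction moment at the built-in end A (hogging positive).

Choose R_B as the redundant. The primary structure is the cantilever fixed at A.
Downward deflection at the released point B due to the loads:
  point load 132.2 at a = 1.6: Pa²(3L − a)/(6EI) = 586.6/EI
  UDL 26.5: wL⁴/(8EI) = 848/EI
  point load 14.75 at a = 3.6: Pa²(3L − a)/(6EI) = 267.6/EI
  δ_0 = 1702/EI
Flexibility coefficient — unit upward force at B: δ_{BB} = L³/(3EI) = 21.33/EI.
The prop prevents deflection at B: R_B = δ_0/δ_{BB} = 1702/21.33 = 79.79 kip.
Moment equilibrium about A: M_A = Σ(load moments about A) − R_B·L = 476.6 − 79.79×4 = 157.5 kip·ft.

M_A = 157.5 kip·ft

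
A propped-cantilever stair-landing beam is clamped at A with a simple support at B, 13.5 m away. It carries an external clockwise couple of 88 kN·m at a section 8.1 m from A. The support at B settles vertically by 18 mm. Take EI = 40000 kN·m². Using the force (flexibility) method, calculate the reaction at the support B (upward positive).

Remove the prop at B; the released (primary) structure is a cantilever built in at A.
Deflection at B on the released cantilever, summing each load's contribution:
  clockwise couple 88 at a = 8.1: M₀a(2L − a)/(2EI) = 6736/EI
Tip deflection under a unit load at B: L³/(3EI) = 820.1/EI.
With EI = 40000 kN·m²: δ_0 = 0.1684 m and δ_{BB} = 0.020503 m/kN.
Compatibility — the beam at B must follow the support down by 0.018 m: δ_0 − R_B·δ_{BB} = 0.018, so R_B = (0.1684 − 0.018)/0.020503 = 7.335 kN.

R_B = 7.335 kN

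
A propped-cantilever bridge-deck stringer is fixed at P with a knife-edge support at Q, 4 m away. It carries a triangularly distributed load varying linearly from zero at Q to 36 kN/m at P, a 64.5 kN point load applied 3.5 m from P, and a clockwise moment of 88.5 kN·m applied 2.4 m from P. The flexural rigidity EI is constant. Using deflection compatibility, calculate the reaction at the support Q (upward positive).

Release the roller at Q. Primary structure: cantilever fixed at P.
Primary-structure tip deflection at Q by superposition:
  triangular load, peak 36 at the fixed end: w₀L⁴/(30EI) = 307.2/EI
  point load 64.5 at a = 3.5: Pa²(3L − a)/(6EI) = 1119/EI
  clockwise couple 88.5 at a = 2.4: M₀a(2L − a)/(2EI) = 594.7/EI
  δ_0 = 2021/EI
Tip deflection under a unit load at Q: L³/(3EI) = 21.33/EI.
The prop prevents deflection at Q: R_Q = δ_0/δ_{QQ} = 2021/21.33 = 94.75 kN.

R_Q = 94.75 kN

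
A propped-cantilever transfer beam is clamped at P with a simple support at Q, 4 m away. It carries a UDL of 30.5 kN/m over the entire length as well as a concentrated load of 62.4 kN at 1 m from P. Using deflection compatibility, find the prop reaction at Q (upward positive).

Take the reaction at Q as the redundant and release it; the primary structure is a cantilever fixed at P.
Free-end deflection of the primary structure under the applied loading (downward +):
  UDL 30.5: wL⁴/(8EI) = 976/EI
  point load 62.4 at a = 1: Pa²(3L − a)/(6EI) = 114.4/EI
  δ_0 = 1090/EI
Flexibility coefficient — unit upward force at Q: δ_{QQ} = L³/(3EI) = 21.33/EI.
The prop prevents deflection at Q: R_Q = δ_0/δ_{QQ} = 1090/21.33 = 51.11 kN.

R_Q = 51.11 kN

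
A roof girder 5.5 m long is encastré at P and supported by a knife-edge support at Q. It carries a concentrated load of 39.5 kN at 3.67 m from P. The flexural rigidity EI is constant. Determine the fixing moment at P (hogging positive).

Remove the prop at Q; the released (primary) structure is a cantilever built in at P.
Free-end deflection of the primary structure under the applied loading (downward +):
  point load 39.5 at a = 3.67: Pa²(3L − a)/(6EI) = 1138/EI
Flexibility coefficient — unit upward force at Q: δ_{QQ} = L³/(3EI) = 55.46/EI.
The prop prevents deflection at Q: R_Q = δ_0/δ_{QQ} = 1138/55.46 = 20.51 kN.
Moment equilibrium about P: M_P = Σ(load moments about P) − R_Q·L = 145 − 20.51×5.5 = 32.14 kN·m.

M_P = 32.14 kN·m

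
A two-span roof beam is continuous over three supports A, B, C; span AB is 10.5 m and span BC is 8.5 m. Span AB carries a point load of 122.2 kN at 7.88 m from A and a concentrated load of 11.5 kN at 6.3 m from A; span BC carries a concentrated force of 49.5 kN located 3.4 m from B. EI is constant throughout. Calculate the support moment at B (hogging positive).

M_B = 165.2 kN·m

Release continuity at B by inserting a hinge; the redundant is the internal moment M_B. The primary structure is two simply-supported spans AB and BC.
End slopes at the hinge B, treating each span as simply supported:
  span AB: point load 122.2 at a = 7.88: Pab(L + a)/(6LEI) = 736/EI
  span AB: point load 11.5 at a = 6.3: Pab(L + a)/(6LEI) = 81.14/EI
  span BC: point load 49.5 at a = 3.4: Pab(L + b)/(6LEI) = 228.9/EI
  relative rotation θ_0 = (817.2 + 228.9)/EI = 1046/EI
A unit hogging moment at B produces rotation L₁/(3EI) + L₂/(3EI) = 6.333/EI.
Slope continuity at B: θ_0 = M_B·6.333/EI, so M_B = 1046/6.333 = 165.2 kN·m (hogging).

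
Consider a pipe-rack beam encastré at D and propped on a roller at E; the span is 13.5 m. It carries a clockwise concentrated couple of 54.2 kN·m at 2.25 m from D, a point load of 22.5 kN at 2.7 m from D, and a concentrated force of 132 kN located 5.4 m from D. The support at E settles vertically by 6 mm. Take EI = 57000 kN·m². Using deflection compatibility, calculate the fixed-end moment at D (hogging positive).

Remove the prop at E; the released (primary) structure is a cantilever built in at D.
Free-end deflection of the primary structure under the applied loading (downward +):
  clockwise couple 54.2 at a = 2.25: M₀a(2L − a)/(2EI) = 1509/EI
  point load 22.5 at a = 2.7: Pa²(3L − a)/(6EI) = 1033/EI
  point load 132 at a = 5.4: Pa²(3L − a)/(6EI) = 22517/EI
  δ_0 = 25060/EI
Flexibility coefficient — unit upward force at E: δ_{EE} = L³/(3EI) = 820.1/EI.
With EI = 57000 kN·m²: δ_0 = 0.43965 m and δ_{EE} = 0.014388 m/kN.
Compatibility — the beam at E must follow the support down by 0.006 m: δ_0 − R_E·δ_{EE} = 0.006, so R_E = (0.43965 − 0.006)/0.014388 = 30.14 kN.
Moment equilibrium about D: M_D = Σ(load moments about D) − R_E·L = 827.8 − 30.14×13.5 = 420.9 kN·m.

M_D = 420.9 kN·m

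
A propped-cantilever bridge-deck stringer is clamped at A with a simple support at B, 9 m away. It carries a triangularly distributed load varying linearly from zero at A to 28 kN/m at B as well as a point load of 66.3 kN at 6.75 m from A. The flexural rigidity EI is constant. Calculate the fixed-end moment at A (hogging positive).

Remove the prop at B; the released (primary) structure is a cantilever built in at A.
Deflection at B on the released cantilever, summing each load's contribution:
  triangular load, peak 28 at the free end: 11w₀L⁴/(120EI) = 16840/EI
  point load 66.3 at a = 6.75: Pa²(3L − a)/(6EI) = 10195/EI
  δ_0 = 27035/EI
Tip deflection under a unit load at B: L³/(3EI) = 243/EI.
Compatibility at B: δ_0 − R_B·δ_{BB} = 0, so R_B = 27035/243 = 111.3 kN.
Moment equilibrium about A: M_A = Σ(load moments about A) − R_B·L = 1204 − 111.3×9 = 202.2 kN·m.

M_A = 202.2 kN·m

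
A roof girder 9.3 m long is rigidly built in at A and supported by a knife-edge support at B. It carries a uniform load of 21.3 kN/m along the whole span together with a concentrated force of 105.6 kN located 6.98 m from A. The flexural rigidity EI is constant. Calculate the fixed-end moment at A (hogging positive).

Remove the prop at B; the released (primary) structure is a cantilever built in at A.
Deflection at B on the released cantilever, summing each load's contribution:
  UDL 21.3: wL⁴/(8EI) = 19917/EI
  point load 105.6 at a = 6.98: Pa²(3L − a)/(6EI) = 17938/EI
  δ_0 = 37855/EI
Tip deflection under a unit load at B: L³/(3EI) = 268.1/EI.
The prop prevents deflection at B: R_B = δ_0/δ_{BB} = 37855/268.1 = 141.2 kN.
Moment equilibrium about A: M_A = Σ(load moments about A) − R_B·L = 1658 − 141.2×9.3 = 345.2 kN·m.

M_A = 345.2 kN·m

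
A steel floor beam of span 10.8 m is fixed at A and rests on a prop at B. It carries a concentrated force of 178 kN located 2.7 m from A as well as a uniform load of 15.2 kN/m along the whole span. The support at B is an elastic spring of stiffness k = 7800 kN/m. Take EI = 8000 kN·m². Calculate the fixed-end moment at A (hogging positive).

M_A = 539 kN·m

Remove the prop at B; the released (primary) structure is a cantilever built in at A.
Deflection at B on the released cantilever, summing each load's contribution:
  point load 178 at a = 2.7: Pa²(3L − a)/(6EI) = 6423/EI
  UDL 15.2: wL⁴/(8EI) = 25849/EI
  δ_0 = 32273/EI
Flexibility coefficient — unit upward force at B: δ_{BB} = L³/(3EI) = 419.9/EI.
With EI = 8000 kN·m²: δ_0 = 4.0341 m and δ_{BB} = 0.052488 m/kN.
Compatibility — the spring shortens by R_B/k under the reaction it provides: δ_0 − R_B·δ_{BB} = R_B/k. With 1/k = 0.000128 m/kN, R_B = δ_0 / (δ_{BB} + 1/k) = 4.0341 / (0.052488 + 0.000128) = 76.67 kN.
Moment equilibrium about A: M_A = Σ(load moments about A) − R_B·L = 1367 − 76.67×10.8 = 539 kN·m.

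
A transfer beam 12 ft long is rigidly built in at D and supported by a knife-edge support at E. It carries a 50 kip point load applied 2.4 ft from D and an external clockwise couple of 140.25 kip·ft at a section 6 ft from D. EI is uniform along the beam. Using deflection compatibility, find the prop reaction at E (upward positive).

R_E = 15.95 kip

Remove the prop at E; the released (primary) structure is a cantilever built in at D.
Downward deflection at the released point E due to the loads:
  point load 50 at a = 2.4: Pa²(3L − a)/(6EI) = 1613/EI
  clockwise couple 140.25 at a = 6: M₀a(2L − a)/(2EI) = 7574/EI
  δ_0 = 9186/EI
Flexibility coefficient — unit upward force at E: δ_{EE} = L³/(3EI) = 576/EI.
The prop prevents deflection at E: R_E = δ_0/δ_{EE} = 9186/576 = 15.95 kip.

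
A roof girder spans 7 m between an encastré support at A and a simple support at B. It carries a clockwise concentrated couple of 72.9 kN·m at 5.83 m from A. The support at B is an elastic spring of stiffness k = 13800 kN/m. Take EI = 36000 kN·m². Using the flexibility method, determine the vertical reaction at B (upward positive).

R_B = 14.85 kN

Remove the prop at B; the released (primary) structure is a cantilever built in at A.
Deflection at B on the released cantilever, summing each load's contribution:
  clockwise couple 72.9 at a = 5.83: M₀a(2L − a)/(2EI) = 1736/EI
Flexibility coefficient — unit upward force at B: δ_{BB} = L³/(3EI) = 114.3/EI.
With EI = 36000 kN·m²: δ_0 = 0.048226 m and δ_{BB} = 0.003176 m/kN.
Compatibility — the spring shortens by R_B/k under the reaction it provides: δ_0 − R_B·δ_{BB} = R_B/k. With 1/k = 0.000072 m/kN, R_B = δ_0 / (δ_{BB} + 1/k) = 0.048226 / (0.003176 + 0.000072) = 14.85 kN.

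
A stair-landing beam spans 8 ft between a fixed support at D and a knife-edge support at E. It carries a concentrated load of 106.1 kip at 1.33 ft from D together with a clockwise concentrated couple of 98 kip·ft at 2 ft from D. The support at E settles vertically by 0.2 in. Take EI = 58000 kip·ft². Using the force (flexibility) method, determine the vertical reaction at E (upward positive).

R_E = 6.53 kip

Remove the prop at E; the released (primary) structure is a cantilever built in at D.
Deflection at E on the released cantilever, summing each load's contribution:
  point load 106.1 at a = 1.33: Pa²(3L − a)/(6EI) = 709.1/EI
  clockwise couple 98 at a = 2: M₀a(2L − a)/(2EI) = 1372/EI
  δ_0 = 2081/EI
Tip deflection under a unit load at E: L³/(3EI) = 170.7/EI.
With EI = 58000 kip·ft²: δ_0 = 0.035881 ft and δ_{EE} = 0.002943 ft/kip.
Compatibility — the beam at E must follow the support down by 0.01667 ft: δ_0 − R_E·δ_{EE} = 0.01667, so R_E = (0.035881 − 0.01667)/0.002943 = 6.53 kip.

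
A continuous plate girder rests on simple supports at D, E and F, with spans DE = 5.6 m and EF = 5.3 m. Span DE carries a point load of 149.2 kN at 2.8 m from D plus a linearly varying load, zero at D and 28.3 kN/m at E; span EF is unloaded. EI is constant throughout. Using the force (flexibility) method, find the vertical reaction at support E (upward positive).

Insert a hinge at E; M_E is the redundant, and each span becomes simply supported.
Rotations at E on the released spans (each span's end-slope, ×1/EI):
  span DE: point load 149.2 at a = 2.8: Pab(L + a)/(6LEI) = 292.4/EI
  span DE: triangular load, peak 28.3: w₀L³/(45EI) = 110.4/EI
  relative rotation θ_0 = (402.9 + 0)/EI = 402.9/EI
A unit hogging moment at E produces rotation L₁/(3EI) + L₂/(3EI) = 3.633/EI.
Compatibility: M_E·(L₁+L₂)/(3EI) = θ_0, giving M_E = 110.9 kN·m (hogging).
Span DE, ΣM about D with M_E applied at E: R_E^{DE}·5.6 = 713.6 + 110.9, so R_E^{DE} = 147.2 kN and R_D = 228.4 − 147.2 = 81.21 kN.
Span EF, ΣM about F: R_E^{EF}·5.3 = 0 + 110.9, so R_E^{EF} = 20.92 kN and R_F = 0 − 20.92 = -20.92 kN.
R_E = 147.2 + 20.92 = 168.1 kN.

R_E = 168.1 kN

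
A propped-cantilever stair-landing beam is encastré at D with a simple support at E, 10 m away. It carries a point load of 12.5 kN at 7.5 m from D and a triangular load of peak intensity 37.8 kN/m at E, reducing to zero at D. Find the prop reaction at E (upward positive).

R_E = 111.9 kN

Release the roller at E. Primary structure: cantilever fixed at D.
Primary-structure tip deflection at E by superposition:
  point load 12.5 at a = 7.5: Pa²(3L − a)/(6EI) = 2637/EI
  triangular load, peak 37.8 at the free end: 11w₀L⁴/(120EI) = 34650/EI
  δ_0 = 37287/EI
Flexibility coefficient — unit upward force at E: δ_{EE} = L³/(3EI) = 333.3/EI.
The prop prevents deflection at E: R_E = δ_0/δ_{EE} = 37287/333.3 = 111.9 kN.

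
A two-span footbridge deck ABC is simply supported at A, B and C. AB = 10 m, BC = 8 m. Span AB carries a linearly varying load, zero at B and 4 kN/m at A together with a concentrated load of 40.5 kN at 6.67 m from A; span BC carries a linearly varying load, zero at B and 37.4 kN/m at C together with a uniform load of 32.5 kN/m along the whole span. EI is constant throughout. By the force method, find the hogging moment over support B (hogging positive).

Insert a hinge at B; M_B is the redundant, and each span becomes simply supported.
Rotations at B on the released spans (each span's end-slope, ×1/EI):
  span AB: triangular load, peak 4: 7w₀L³/(360EI) = 77.78/EI
  span AB: point load 40.5 at a = 6.67: Pab(L + a)/(6LEI) = 249.9/EI
  span BC: triangular load, peak 37.4: 7w₀L³/(360EI) = 372.3/EI
  span BC: UDL 32.5: wL³/(24EI) = 693.3/EI
  relative rotation θ_0 = (327.7 + 1066)/EI = 1393/EI
A unit hogging moment at B produces rotation L₁/(3EI) + L₂/(3EI) = 6/EI.
Compatibility: M_B·(L₁+L₂)/(3EI) = θ_0, giving M_B = 232.2 kN·m (hogging).

M_B = 232.2 kN·m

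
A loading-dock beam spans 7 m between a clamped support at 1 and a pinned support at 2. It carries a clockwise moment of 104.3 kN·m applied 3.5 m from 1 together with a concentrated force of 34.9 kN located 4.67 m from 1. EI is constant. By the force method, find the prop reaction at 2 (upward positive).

R_2 = 34.88 kN

Remove the prop at 2; the released (primary) structure is a cantilever built in at 1.
Free-end deflection of the primary structure under the applied loading (downward +):
  clockwise couple 104.3 at a = 3.5: M₀a(2L − a)/(2EI) = 1917/EI
  point load 34.9 at a = 4.67: Pa²(3L − a)/(6EI) = 2072/EI
  δ_0 = 3988/EI
Tip deflection under a unit load at 2: L³/(3EI) = 114.3/EI.
The prop prevents deflection at 2: R_2 = δ_0/δ_{22} = 3988/114.3 = 34.88 kN.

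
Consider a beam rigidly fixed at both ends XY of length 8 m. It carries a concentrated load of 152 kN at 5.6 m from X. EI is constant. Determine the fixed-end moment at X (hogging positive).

M_X = 76.61 kN·m

Take the two fixed-end moments M_X, M_Y as redundants; the released structure is the simple span XY.
On the primary (simply-supported) span, the end slopes from the loading are:
  at X: point load 152 at a = 5.6: Pab(L + b)/(6LEI) = 442.6/EI
  at Y: point load 152 at a = 5.6: Pab(L + a)/(6LEI) = 578.8/EI
  θ_X0 = 442.6/EI,  θ_Y0 = 578.8/EI
Flexibility coefficients: a unit moment at one end gives L/(3EI) there and L/(6EI) at the far end, so f₁₁ = f₂₂ = 2.667/EI and f₁₂ = f₂₁ = 1.333/EI.
Compatibility — zero rotation at each built-in end:
  2.667 M_X + 1.333 M_Y = 442.6
  1.333 M_X + 2.667 M_Y = 578.8
Solving the pair gives M_X = 76.61 kN·m and M_Y = 178.8 kN·m (hogging).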